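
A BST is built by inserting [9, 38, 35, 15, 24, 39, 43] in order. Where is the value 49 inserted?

Starting tree (level order): [9, None, 38, 35, 39, 15, None, None, 43, None, 24]
Insertion path: 9 -> 38 -> 39 -> 43
Result: insert 49 as right child of 43
Final tree (level order): [9, None, 38, 35, 39, 15, None, None, 43, None, 24, None, 49]


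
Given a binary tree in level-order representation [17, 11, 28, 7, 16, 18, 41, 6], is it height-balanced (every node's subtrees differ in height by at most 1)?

Tree (level-order array): [17, 11, 28, 7, 16, 18, 41, 6]
Definition: a tree is height-balanced if, at every node, |h(left) - h(right)| <= 1 (empty subtree has height -1).
Bottom-up per-node check:
  node 6: h_left=-1, h_right=-1, diff=0 [OK], height=0
  node 7: h_left=0, h_right=-1, diff=1 [OK], height=1
  node 16: h_left=-1, h_right=-1, diff=0 [OK], height=0
  node 11: h_left=1, h_right=0, diff=1 [OK], height=2
  node 18: h_left=-1, h_right=-1, diff=0 [OK], height=0
  node 41: h_left=-1, h_right=-1, diff=0 [OK], height=0
  node 28: h_left=0, h_right=0, diff=0 [OK], height=1
  node 17: h_left=2, h_right=1, diff=1 [OK], height=3
All nodes satisfy the balance condition.
Result: Balanced


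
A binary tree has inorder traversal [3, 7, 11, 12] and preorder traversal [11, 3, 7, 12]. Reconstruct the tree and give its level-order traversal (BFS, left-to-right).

Inorder:  [3, 7, 11, 12]
Preorder: [11, 3, 7, 12]
Algorithm: preorder visits root first, so consume preorder in order;
for each root, split the current inorder slice at that value into
left-subtree inorder and right-subtree inorder, then recurse.
Recursive splits:
  root=11; inorder splits into left=[3, 7], right=[12]
  root=3; inorder splits into left=[], right=[7]
  root=7; inorder splits into left=[], right=[]
  root=12; inorder splits into left=[], right=[]
Reconstructed level-order: [11, 3, 12, 7]


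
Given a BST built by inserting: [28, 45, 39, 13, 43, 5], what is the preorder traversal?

Tree insertion order: [28, 45, 39, 13, 43, 5]
Tree (level-order array): [28, 13, 45, 5, None, 39, None, None, None, None, 43]
Preorder traversal: [28, 13, 5, 45, 39, 43]


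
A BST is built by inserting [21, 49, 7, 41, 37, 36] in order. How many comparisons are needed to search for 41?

Search path for 41: 21 -> 49 -> 41
Found: True
Comparisons: 3


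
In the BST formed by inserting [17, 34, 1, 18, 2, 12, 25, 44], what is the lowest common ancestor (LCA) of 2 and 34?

Tree insertion order: [17, 34, 1, 18, 2, 12, 25, 44]
Tree (level-order array): [17, 1, 34, None, 2, 18, 44, None, 12, None, 25]
In a BST, the LCA of p=2, q=34 is the first node v on the
root-to-leaf path with p <= v <= q (go left if both < v, right if both > v).
Walk from root:
  at 17: 2 <= 17 <= 34, this is the LCA
LCA = 17


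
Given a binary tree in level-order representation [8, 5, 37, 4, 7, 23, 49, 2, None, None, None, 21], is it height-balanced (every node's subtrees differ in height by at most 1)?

Tree (level-order array): [8, 5, 37, 4, 7, 23, 49, 2, None, None, None, 21]
Definition: a tree is height-balanced if, at every node, |h(left) - h(right)| <= 1 (empty subtree has height -1).
Bottom-up per-node check:
  node 2: h_left=-1, h_right=-1, diff=0 [OK], height=0
  node 4: h_left=0, h_right=-1, diff=1 [OK], height=1
  node 7: h_left=-1, h_right=-1, diff=0 [OK], height=0
  node 5: h_left=1, h_right=0, diff=1 [OK], height=2
  node 21: h_left=-1, h_right=-1, diff=0 [OK], height=0
  node 23: h_left=0, h_right=-1, diff=1 [OK], height=1
  node 49: h_left=-1, h_right=-1, diff=0 [OK], height=0
  node 37: h_left=1, h_right=0, diff=1 [OK], height=2
  node 8: h_left=2, h_right=2, diff=0 [OK], height=3
All nodes satisfy the balance condition.
Result: Balanced


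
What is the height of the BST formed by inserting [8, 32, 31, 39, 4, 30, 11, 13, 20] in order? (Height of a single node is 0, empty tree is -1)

Insertion order: [8, 32, 31, 39, 4, 30, 11, 13, 20]
Tree (level-order array): [8, 4, 32, None, None, 31, 39, 30, None, None, None, 11, None, None, 13, None, 20]
Compute height bottom-up (empty subtree = -1):
  height(4) = 1 + max(-1, -1) = 0
  height(20) = 1 + max(-1, -1) = 0
  height(13) = 1 + max(-1, 0) = 1
  height(11) = 1 + max(-1, 1) = 2
  height(30) = 1 + max(2, -1) = 3
  height(31) = 1 + max(3, -1) = 4
  height(39) = 1 + max(-1, -1) = 0
  height(32) = 1 + max(4, 0) = 5
  height(8) = 1 + max(0, 5) = 6
Height = 6


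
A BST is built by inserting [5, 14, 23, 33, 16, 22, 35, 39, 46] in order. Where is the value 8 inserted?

Starting tree (level order): [5, None, 14, None, 23, 16, 33, None, 22, None, 35, None, None, None, 39, None, 46]
Insertion path: 5 -> 14
Result: insert 8 as left child of 14
Final tree (level order): [5, None, 14, 8, 23, None, None, 16, 33, None, 22, None, 35, None, None, None, 39, None, 46]


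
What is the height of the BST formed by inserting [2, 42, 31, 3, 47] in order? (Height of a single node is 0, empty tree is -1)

Insertion order: [2, 42, 31, 3, 47]
Tree (level-order array): [2, None, 42, 31, 47, 3]
Compute height bottom-up (empty subtree = -1):
  height(3) = 1 + max(-1, -1) = 0
  height(31) = 1 + max(0, -1) = 1
  height(47) = 1 + max(-1, -1) = 0
  height(42) = 1 + max(1, 0) = 2
  height(2) = 1 + max(-1, 2) = 3
Height = 3


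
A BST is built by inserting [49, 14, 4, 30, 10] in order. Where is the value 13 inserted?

Starting tree (level order): [49, 14, None, 4, 30, None, 10]
Insertion path: 49 -> 14 -> 4 -> 10
Result: insert 13 as right child of 10
Final tree (level order): [49, 14, None, 4, 30, None, 10, None, None, None, 13]


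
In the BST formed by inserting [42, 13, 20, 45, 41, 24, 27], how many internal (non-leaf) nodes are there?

Tree built from: [42, 13, 20, 45, 41, 24, 27]
Tree (level-order array): [42, 13, 45, None, 20, None, None, None, 41, 24, None, None, 27]
Rule: An internal node has at least one child.
Per-node child counts:
  node 42: 2 child(ren)
  node 13: 1 child(ren)
  node 20: 1 child(ren)
  node 41: 1 child(ren)
  node 24: 1 child(ren)
  node 27: 0 child(ren)
  node 45: 0 child(ren)
Matching nodes: [42, 13, 20, 41, 24]
Count of internal (non-leaf) nodes: 5


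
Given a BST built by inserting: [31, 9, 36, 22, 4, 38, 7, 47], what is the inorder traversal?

Tree insertion order: [31, 9, 36, 22, 4, 38, 7, 47]
Tree (level-order array): [31, 9, 36, 4, 22, None, 38, None, 7, None, None, None, 47]
Inorder traversal: [4, 7, 9, 22, 31, 36, 38, 47]


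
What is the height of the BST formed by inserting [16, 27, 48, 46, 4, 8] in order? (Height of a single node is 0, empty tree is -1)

Insertion order: [16, 27, 48, 46, 4, 8]
Tree (level-order array): [16, 4, 27, None, 8, None, 48, None, None, 46]
Compute height bottom-up (empty subtree = -1):
  height(8) = 1 + max(-1, -1) = 0
  height(4) = 1 + max(-1, 0) = 1
  height(46) = 1 + max(-1, -1) = 0
  height(48) = 1 + max(0, -1) = 1
  height(27) = 1 + max(-1, 1) = 2
  height(16) = 1 + max(1, 2) = 3
Height = 3


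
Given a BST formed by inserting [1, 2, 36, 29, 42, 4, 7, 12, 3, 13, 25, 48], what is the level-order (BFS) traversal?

Tree insertion order: [1, 2, 36, 29, 42, 4, 7, 12, 3, 13, 25, 48]
Tree (level-order array): [1, None, 2, None, 36, 29, 42, 4, None, None, 48, 3, 7, None, None, None, None, None, 12, None, 13, None, 25]
BFS from the root, enqueuing left then right child of each popped node:
  queue [1] -> pop 1, enqueue [2], visited so far: [1]
  queue [2] -> pop 2, enqueue [36], visited so far: [1, 2]
  queue [36] -> pop 36, enqueue [29, 42], visited so far: [1, 2, 36]
  queue [29, 42] -> pop 29, enqueue [4], visited so far: [1, 2, 36, 29]
  queue [42, 4] -> pop 42, enqueue [48], visited so far: [1, 2, 36, 29, 42]
  queue [4, 48] -> pop 4, enqueue [3, 7], visited so far: [1, 2, 36, 29, 42, 4]
  queue [48, 3, 7] -> pop 48, enqueue [none], visited so far: [1, 2, 36, 29, 42, 4, 48]
  queue [3, 7] -> pop 3, enqueue [none], visited so far: [1, 2, 36, 29, 42, 4, 48, 3]
  queue [7] -> pop 7, enqueue [12], visited so far: [1, 2, 36, 29, 42, 4, 48, 3, 7]
  queue [12] -> pop 12, enqueue [13], visited so far: [1, 2, 36, 29, 42, 4, 48, 3, 7, 12]
  queue [13] -> pop 13, enqueue [25], visited so far: [1, 2, 36, 29, 42, 4, 48, 3, 7, 12, 13]
  queue [25] -> pop 25, enqueue [none], visited so far: [1, 2, 36, 29, 42, 4, 48, 3, 7, 12, 13, 25]
Result: [1, 2, 36, 29, 42, 4, 48, 3, 7, 12, 13, 25]


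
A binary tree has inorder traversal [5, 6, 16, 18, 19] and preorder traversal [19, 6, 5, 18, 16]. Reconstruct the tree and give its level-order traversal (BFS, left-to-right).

Inorder:  [5, 6, 16, 18, 19]
Preorder: [19, 6, 5, 18, 16]
Algorithm: preorder visits root first, so consume preorder in order;
for each root, split the current inorder slice at that value into
left-subtree inorder and right-subtree inorder, then recurse.
Recursive splits:
  root=19; inorder splits into left=[5, 6, 16, 18], right=[]
  root=6; inorder splits into left=[5], right=[16, 18]
  root=5; inorder splits into left=[], right=[]
  root=18; inorder splits into left=[16], right=[]
  root=16; inorder splits into left=[], right=[]
Reconstructed level-order: [19, 6, 5, 18, 16]


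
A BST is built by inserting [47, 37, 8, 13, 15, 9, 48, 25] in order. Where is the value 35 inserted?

Starting tree (level order): [47, 37, 48, 8, None, None, None, None, 13, 9, 15, None, None, None, 25]
Insertion path: 47 -> 37 -> 8 -> 13 -> 15 -> 25
Result: insert 35 as right child of 25
Final tree (level order): [47, 37, 48, 8, None, None, None, None, 13, 9, 15, None, None, None, 25, None, 35]


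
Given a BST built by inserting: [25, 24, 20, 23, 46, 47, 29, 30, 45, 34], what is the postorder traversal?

Tree insertion order: [25, 24, 20, 23, 46, 47, 29, 30, 45, 34]
Tree (level-order array): [25, 24, 46, 20, None, 29, 47, None, 23, None, 30, None, None, None, None, None, 45, 34]
Postorder traversal: [23, 20, 24, 34, 45, 30, 29, 47, 46, 25]


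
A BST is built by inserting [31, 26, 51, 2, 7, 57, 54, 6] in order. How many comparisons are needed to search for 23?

Search path for 23: 31 -> 26 -> 2 -> 7
Found: False
Comparisons: 4


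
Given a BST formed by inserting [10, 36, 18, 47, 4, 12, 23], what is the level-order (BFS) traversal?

Tree insertion order: [10, 36, 18, 47, 4, 12, 23]
Tree (level-order array): [10, 4, 36, None, None, 18, 47, 12, 23]
BFS from the root, enqueuing left then right child of each popped node:
  queue [10] -> pop 10, enqueue [4, 36], visited so far: [10]
  queue [4, 36] -> pop 4, enqueue [none], visited so far: [10, 4]
  queue [36] -> pop 36, enqueue [18, 47], visited so far: [10, 4, 36]
  queue [18, 47] -> pop 18, enqueue [12, 23], visited so far: [10, 4, 36, 18]
  queue [47, 12, 23] -> pop 47, enqueue [none], visited so far: [10, 4, 36, 18, 47]
  queue [12, 23] -> pop 12, enqueue [none], visited so far: [10, 4, 36, 18, 47, 12]
  queue [23] -> pop 23, enqueue [none], visited so far: [10, 4, 36, 18, 47, 12, 23]
Result: [10, 4, 36, 18, 47, 12, 23]


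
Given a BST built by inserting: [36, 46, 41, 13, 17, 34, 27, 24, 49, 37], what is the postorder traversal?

Tree insertion order: [36, 46, 41, 13, 17, 34, 27, 24, 49, 37]
Tree (level-order array): [36, 13, 46, None, 17, 41, 49, None, 34, 37, None, None, None, 27, None, None, None, 24]
Postorder traversal: [24, 27, 34, 17, 13, 37, 41, 49, 46, 36]


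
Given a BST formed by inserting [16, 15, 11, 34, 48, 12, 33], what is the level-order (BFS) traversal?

Tree insertion order: [16, 15, 11, 34, 48, 12, 33]
Tree (level-order array): [16, 15, 34, 11, None, 33, 48, None, 12]
BFS from the root, enqueuing left then right child of each popped node:
  queue [16] -> pop 16, enqueue [15, 34], visited so far: [16]
  queue [15, 34] -> pop 15, enqueue [11], visited so far: [16, 15]
  queue [34, 11] -> pop 34, enqueue [33, 48], visited so far: [16, 15, 34]
  queue [11, 33, 48] -> pop 11, enqueue [12], visited so far: [16, 15, 34, 11]
  queue [33, 48, 12] -> pop 33, enqueue [none], visited so far: [16, 15, 34, 11, 33]
  queue [48, 12] -> pop 48, enqueue [none], visited so far: [16, 15, 34, 11, 33, 48]
  queue [12] -> pop 12, enqueue [none], visited so far: [16, 15, 34, 11, 33, 48, 12]
Result: [16, 15, 34, 11, 33, 48, 12]


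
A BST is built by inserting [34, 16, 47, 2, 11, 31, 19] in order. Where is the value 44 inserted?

Starting tree (level order): [34, 16, 47, 2, 31, None, None, None, 11, 19]
Insertion path: 34 -> 47
Result: insert 44 as left child of 47
Final tree (level order): [34, 16, 47, 2, 31, 44, None, None, 11, 19]


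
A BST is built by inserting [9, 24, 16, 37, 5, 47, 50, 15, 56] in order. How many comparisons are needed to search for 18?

Search path for 18: 9 -> 24 -> 16
Found: False
Comparisons: 3


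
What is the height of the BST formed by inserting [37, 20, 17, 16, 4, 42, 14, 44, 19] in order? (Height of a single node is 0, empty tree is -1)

Insertion order: [37, 20, 17, 16, 4, 42, 14, 44, 19]
Tree (level-order array): [37, 20, 42, 17, None, None, 44, 16, 19, None, None, 4, None, None, None, None, 14]
Compute height bottom-up (empty subtree = -1):
  height(14) = 1 + max(-1, -1) = 0
  height(4) = 1 + max(-1, 0) = 1
  height(16) = 1 + max(1, -1) = 2
  height(19) = 1 + max(-1, -1) = 0
  height(17) = 1 + max(2, 0) = 3
  height(20) = 1 + max(3, -1) = 4
  height(44) = 1 + max(-1, -1) = 0
  height(42) = 1 + max(-1, 0) = 1
  height(37) = 1 + max(4, 1) = 5
Height = 5


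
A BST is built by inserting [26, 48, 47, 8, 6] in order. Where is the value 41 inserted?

Starting tree (level order): [26, 8, 48, 6, None, 47]
Insertion path: 26 -> 48 -> 47
Result: insert 41 as left child of 47
Final tree (level order): [26, 8, 48, 6, None, 47, None, None, None, 41]


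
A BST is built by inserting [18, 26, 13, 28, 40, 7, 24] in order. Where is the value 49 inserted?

Starting tree (level order): [18, 13, 26, 7, None, 24, 28, None, None, None, None, None, 40]
Insertion path: 18 -> 26 -> 28 -> 40
Result: insert 49 as right child of 40
Final tree (level order): [18, 13, 26, 7, None, 24, 28, None, None, None, None, None, 40, None, 49]


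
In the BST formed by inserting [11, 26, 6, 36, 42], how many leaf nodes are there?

Tree built from: [11, 26, 6, 36, 42]
Tree (level-order array): [11, 6, 26, None, None, None, 36, None, 42]
Rule: A leaf has 0 children.
Per-node child counts:
  node 11: 2 child(ren)
  node 6: 0 child(ren)
  node 26: 1 child(ren)
  node 36: 1 child(ren)
  node 42: 0 child(ren)
Matching nodes: [6, 42]
Count of leaf nodes: 2


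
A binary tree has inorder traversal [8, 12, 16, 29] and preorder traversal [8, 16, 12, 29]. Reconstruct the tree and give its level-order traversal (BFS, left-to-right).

Inorder:  [8, 12, 16, 29]
Preorder: [8, 16, 12, 29]
Algorithm: preorder visits root first, so consume preorder in order;
for each root, split the current inorder slice at that value into
left-subtree inorder and right-subtree inorder, then recurse.
Recursive splits:
  root=8; inorder splits into left=[], right=[12, 16, 29]
  root=16; inorder splits into left=[12], right=[29]
  root=12; inorder splits into left=[], right=[]
  root=29; inorder splits into left=[], right=[]
Reconstructed level-order: [8, 16, 12, 29]


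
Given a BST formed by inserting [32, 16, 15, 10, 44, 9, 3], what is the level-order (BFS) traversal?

Tree insertion order: [32, 16, 15, 10, 44, 9, 3]
Tree (level-order array): [32, 16, 44, 15, None, None, None, 10, None, 9, None, 3]
BFS from the root, enqueuing left then right child of each popped node:
  queue [32] -> pop 32, enqueue [16, 44], visited so far: [32]
  queue [16, 44] -> pop 16, enqueue [15], visited so far: [32, 16]
  queue [44, 15] -> pop 44, enqueue [none], visited so far: [32, 16, 44]
  queue [15] -> pop 15, enqueue [10], visited so far: [32, 16, 44, 15]
  queue [10] -> pop 10, enqueue [9], visited so far: [32, 16, 44, 15, 10]
  queue [9] -> pop 9, enqueue [3], visited so far: [32, 16, 44, 15, 10, 9]
  queue [3] -> pop 3, enqueue [none], visited so far: [32, 16, 44, 15, 10, 9, 3]
Result: [32, 16, 44, 15, 10, 9, 3]


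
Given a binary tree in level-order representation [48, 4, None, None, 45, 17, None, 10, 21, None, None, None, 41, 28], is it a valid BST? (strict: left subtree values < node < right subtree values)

Level-order array: [48, 4, None, None, 45, 17, None, 10, 21, None, None, None, 41, 28]
Validate using subtree bounds (lo, hi): at each node, require lo < value < hi,
then recurse left with hi=value and right with lo=value.
Preorder trace (stopping at first violation):
  at node 48 with bounds (-inf, +inf): OK
  at node 4 with bounds (-inf, 48): OK
  at node 45 with bounds (4, 48): OK
  at node 17 with bounds (4, 45): OK
  at node 10 with bounds (4, 17): OK
  at node 21 with bounds (17, 45): OK
  at node 41 with bounds (21, 45): OK
  at node 28 with bounds (21, 41): OK
No violation found at any node.
Result: Valid BST


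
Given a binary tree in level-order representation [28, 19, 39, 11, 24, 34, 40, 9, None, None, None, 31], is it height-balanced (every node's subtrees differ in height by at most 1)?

Tree (level-order array): [28, 19, 39, 11, 24, 34, 40, 9, None, None, None, 31]
Definition: a tree is height-balanced if, at every node, |h(left) - h(right)| <= 1 (empty subtree has height -1).
Bottom-up per-node check:
  node 9: h_left=-1, h_right=-1, diff=0 [OK], height=0
  node 11: h_left=0, h_right=-1, diff=1 [OK], height=1
  node 24: h_left=-1, h_right=-1, diff=0 [OK], height=0
  node 19: h_left=1, h_right=0, diff=1 [OK], height=2
  node 31: h_left=-1, h_right=-1, diff=0 [OK], height=0
  node 34: h_left=0, h_right=-1, diff=1 [OK], height=1
  node 40: h_left=-1, h_right=-1, diff=0 [OK], height=0
  node 39: h_left=1, h_right=0, diff=1 [OK], height=2
  node 28: h_left=2, h_right=2, diff=0 [OK], height=3
All nodes satisfy the balance condition.
Result: Balanced


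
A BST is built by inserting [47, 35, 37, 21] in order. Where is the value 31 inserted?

Starting tree (level order): [47, 35, None, 21, 37]
Insertion path: 47 -> 35 -> 21
Result: insert 31 as right child of 21
Final tree (level order): [47, 35, None, 21, 37, None, 31]


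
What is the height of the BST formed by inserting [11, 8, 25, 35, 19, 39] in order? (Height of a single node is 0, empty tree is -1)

Insertion order: [11, 8, 25, 35, 19, 39]
Tree (level-order array): [11, 8, 25, None, None, 19, 35, None, None, None, 39]
Compute height bottom-up (empty subtree = -1):
  height(8) = 1 + max(-1, -1) = 0
  height(19) = 1 + max(-1, -1) = 0
  height(39) = 1 + max(-1, -1) = 0
  height(35) = 1 + max(-1, 0) = 1
  height(25) = 1 + max(0, 1) = 2
  height(11) = 1 + max(0, 2) = 3
Height = 3


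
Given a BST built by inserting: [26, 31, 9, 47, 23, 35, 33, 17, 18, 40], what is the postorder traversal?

Tree insertion order: [26, 31, 9, 47, 23, 35, 33, 17, 18, 40]
Tree (level-order array): [26, 9, 31, None, 23, None, 47, 17, None, 35, None, None, 18, 33, 40]
Postorder traversal: [18, 17, 23, 9, 33, 40, 35, 47, 31, 26]


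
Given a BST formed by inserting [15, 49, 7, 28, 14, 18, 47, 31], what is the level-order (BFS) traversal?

Tree insertion order: [15, 49, 7, 28, 14, 18, 47, 31]
Tree (level-order array): [15, 7, 49, None, 14, 28, None, None, None, 18, 47, None, None, 31]
BFS from the root, enqueuing left then right child of each popped node:
  queue [15] -> pop 15, enqueue [7, 49], visited so far: [15]
  queue [7, 49] -> pop 7, enqueue [14], visited so far: [15, 7]
  queue [49, 14] -> pop 49, enqueue [28], visited so far: [15, 7, 49]
  queue [14, 28] -> pop 14, enqueue [none], visited so far: [15, 7, 49, 14]
  queue [28] -> pop 28, enqueue [18, 47], visited so far: [15, 7, 49, 14, 28]
  queue [18, 47] -> pop 18, enqueue [none], visited so far: [15, 7, 49, 14, 28, 18]
  queue [47] -> pop 47, enqueue [31], visited so far: [15, 7, 49, 14, 28, 18, 47]
  queue [31] -> pop 31, enqueue [none], visited so far: [15, 7, 49, 14, 28, 18, 47, 31]
Result: [15, 7, 49, 14, 28, 18, 47, 31]


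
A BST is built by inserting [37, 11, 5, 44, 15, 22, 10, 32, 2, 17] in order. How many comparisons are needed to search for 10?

Search path for 10: 37 -> 11 -> 5 -> 10
Found: True
Comparisons: 4


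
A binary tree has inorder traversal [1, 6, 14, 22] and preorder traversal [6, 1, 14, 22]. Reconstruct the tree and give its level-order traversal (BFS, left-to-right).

Inorder:  [1, 6, 14, 22]
Preorder: [6, 1, 14, 22]
Algorithm: preorder visits root first, so consume preorder in order;
for each root, split the current inorder slice at that value into
left-subtree inorder and right-subtree inorder, then recurse.
Recursive splits:
  root=6; inorder splits into left=[1], right=[14, 22]
  root=1; inorder splits into left=[], right=[]
  root=14; inorder splits into left=[], right=[22]
  root=22; inorder splits into left=[], right=[]
Reconstructed level-order: [6, 1, 14, 22]


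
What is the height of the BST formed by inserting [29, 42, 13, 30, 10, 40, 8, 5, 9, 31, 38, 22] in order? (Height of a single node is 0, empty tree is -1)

Insertion order: [29, 42, 13, 30, 10, 40, 8, 5, 9, 31, 38, 22]
Tree (level-order array): [29, 13, 42, 10, 22, 30, None, 8, None, None, None, None, 40, 5, 9, 31, None, None, None, None, None, None, 38]
Compute height bottom-up (empty subtree = -1):
  height(5) = 1 + max(-1, -1) = 0
  height(9) = 1 + max(-1, -1) = 0
  height(8) = 1 + max(0, 0) = 1
  height(10) = 1 + max(1, -1) = 2
  height(22) = 1 + max(-1, -1) = 0
  height(13) = 1 + max(2, 0) = 3
  height(38) = 1 + max(-1, -1) = 0
  height(31) = 1 + max(-1, 0) = 1
  height(40) = 1 + max(1, -1) = 2
  height(30) = 1 + max(-1, 2) = 3
  height(42) = 1 + max(3, -1) = 4
  height(29) = 1 + max(3, 4) = 5
Height = 5


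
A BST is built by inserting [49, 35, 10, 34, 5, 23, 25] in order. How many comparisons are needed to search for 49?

Search path for 49: 49
Found: True
Comparisons: 1


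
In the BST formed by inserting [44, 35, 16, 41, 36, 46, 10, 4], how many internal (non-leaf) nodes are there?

Tree built from: [44, 35, 16, 41, 36, 46, 10, 4]
Tree (level-order array): [44, 35, 46, 16, 41, None, None, 10, None, 36, None, 4]
Rule: An internal node has at least one child.
Per-node child counts:
  node 44: 2 child(ren)
  node 35: 2 child(ren)
  node 16: 1 child(ren)
  node 10: 1 child(ren)
  node 4: 0 child(ren)
  node 41: 1 child(ren)
  node 36: 0 child(ren)
  node 46: 0 child(ren)
Matching nodes: [44, 35, 16, 10, 41]
Count of internal (non-leaf) nodes: 5


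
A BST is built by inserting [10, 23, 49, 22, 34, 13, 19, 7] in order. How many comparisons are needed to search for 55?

Search path for 55: 10 -> 23 -> 49
Found: False
Comparisons: 3


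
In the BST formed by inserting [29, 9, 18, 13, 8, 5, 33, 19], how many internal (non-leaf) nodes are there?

Tree built from: [29, 9, 18, 13, 8, 5, 33, 19]
Tree (level-order array): [29, 9, 33, 8, 18, None, None, 5, None, 13, 19]
Rule: An internal node has at least one child.
Per-node child counts:
  node 29: 2 child(ren)
  node 9: 2 child(ren)
  node 8: 1 child(ren)
  node 5: 0 child(ren)
  node 18: 2 child(ren)
  node 13: 0 child(ren)
  node 19: 0 child(ren)
  node 33: 0 child(ren)
Matching nodes: [29, 9, 8, 18]
Count of internal (non-leaf) nodes: 4


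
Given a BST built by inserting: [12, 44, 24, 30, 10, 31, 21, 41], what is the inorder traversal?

Tree insertion order: [12, 44, 24, 30, 10, 31, 21, 41]
Tree (level-order array): [12, 10, 44, None, None, 24, None, 21, 30, None, None, None, 31, None, 41]
Inorder traversal: [10, 12, 21, 24, 30, 31, 41, 44]


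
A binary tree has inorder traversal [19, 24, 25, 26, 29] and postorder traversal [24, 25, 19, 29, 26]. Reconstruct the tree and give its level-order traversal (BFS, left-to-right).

Inorder:   [19, 24, 25, 26, 29]
Postorder: [24, 25, 19, 29, 26]
Algorithm: postorder visits root last, so walk postorder right-to-left;
each value is the root of the current inorder slice — split it at that
value, recurse on the right subtree first, then the left.
Recursive splits:
  root=26; inorder splits into left=[19, 24, 25], right=[29]
  root=29; inorder splits into left=[], right=[]
  root=19; inorder splits into left=[], right=[24, 25]
  root=25; inorder splits into left=[24], right=[]
  root=24; inorder splits into left=[], right=[]
Reconstructed level-order: [26, 19, 29, 25, 24]


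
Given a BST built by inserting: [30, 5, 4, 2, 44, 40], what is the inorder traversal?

Tree insertion order: [30, 5, 4, 2, 44, 40]
Tree (level-order array): [30, 5, 44, 4, None, 40, None, 2]
Inorder traversal: [2, 4, 5, 30, 40, 44]


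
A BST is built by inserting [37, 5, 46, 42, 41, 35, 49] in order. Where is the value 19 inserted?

Starting tree (level order): [37, 5, 46, None, 35, 42, 49, None, None, 41]
Insertion path: 37 -> 5 -> 35
Result: insert 19 as left child of 35
Final tree (level order): [37, 5, 46, None, 35, 42, 49, 19, None, 41]


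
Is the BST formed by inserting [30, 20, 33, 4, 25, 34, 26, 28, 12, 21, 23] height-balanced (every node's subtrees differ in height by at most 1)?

Tree (level-order array): [30, 20, 33, 4, 25, None, 34, None, 12, 21, 26, None, None, None, None, None, 23, None, 28]
Definition: a tree is height-balanced if, at every node, |h(left) - h(right)| <= 1 (empty subtree has height -1).
Bottom-up per-node check:
  node 12: h_left=-1, h_right=-1, diff=0 [OK], height=0
  node 4: h_left=-1, h_right=0, diff=1 [OK], height=1
  node 23: h_left=-1, h_right=-1, diff=0 [OK], height=0
  node 21: h_left=-1, h_right=0, diff=1 [OK], height=1
  node 28: h_left=-1, h_right=-1, diff=0 [OK], height=0
  node 26: h_left=-1, h_right=0, diff=1 [OK], height=1
  node 25: h_left=1, h_right=1, diff=0 [OK], height=2
  node 20: h_left=1, h_right=2, diff=1 [OK], height=3
  node 34: h_left=-1, h_right=-1, diff=0 [OK], height=0
  node 33: h_left=-1, h_right=0, diff=1 [OK], height=1
  node 30: h_left=3, h_right=1, diff=2 [FAIL (|3-1|=2 > 1)], height=4
Node 30 violates the condition: |3 - 1| = 2 > 1.
Result: Not balanced


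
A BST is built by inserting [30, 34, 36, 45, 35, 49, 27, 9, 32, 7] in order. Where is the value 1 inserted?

Starting tree (level order): [30, 27, 34, 9, None, 32, 36, 7, None, None, None, 35, 45, None, None, None, None, None, 49]
Insertion path: 30 -> 27 -> 9 -> 7
Result: insert 1 as left child of 7
Final tree (level order): [30, 27, 34, 9, None, 32, 36, 7, None, None, None, 35, 45, 1, None, None, None, None, 49]


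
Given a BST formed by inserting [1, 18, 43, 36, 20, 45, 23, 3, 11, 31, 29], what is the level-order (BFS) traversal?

Tree insertion order: [1, 18, 43, 36, 20, 45, 23, 3, 11, 31, 29]
Tree (level-order array): [1, None, 18, 3, 43, None, 11, 36, 45, None, None, 20, None, None, None, None, 23, None, 31, 29]
BFS from the root, enqueuing left then right child of each popped node:
  queue [1] -> pop 1, enqueue [18], visited so far: [1]
  queue [18] -> pop 18, enqueue [3, 43], visited so far: [1, 18]
  queue [3, 43] -> pop 3, enqueue [11], visited so far: [1, 18, 3]
  queue [43, 11] -> pop 43, enqueue [36, 45], visited so far: [1, 18, 3, 43]
  queue [11, 36, 45] -> pop 11, enqueue [none], visited so far: [1, 18, 3, 43, 11]
  queue [36, 45] -> pop 36, enqueue [20], visited so far: [1, 18, 3, 43, 11, 36]
  queue [45, 20] -> pop 45, enqueue [none], visited so far: [1, 18, 3, 43, 11, 36, 45]
  queue [20] -> pop 20, enqueue [23], visited so far: [1, 18, 3, 43, 11, 36, 45, 20]
  queue [23] -> pop 23, enqueue [31], visited so far: [1, 18, 3, 43, 11, 36, 45, 20, 23]
  queue [31] -> pop 31, enqueue [29], visited so far: [1, 18, 3, 43, 11, 36, 45, 20, 23, 31]
  queue [29] -> pop 29, enqueue [none], visited so far: [1, 18, 3, 43, 11, 36, 45, 20, 23, 31, 29]
Result: [1, 18, 3, 43, 11, 36, 45, 20, 23, 31, 29]


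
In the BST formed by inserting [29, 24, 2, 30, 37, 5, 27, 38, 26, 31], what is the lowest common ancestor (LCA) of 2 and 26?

Tree insertion order: [29, 24, 2, 30, 37, 5, 27, 38, 26, 31]
Tree (level-order array): [29, 24, 30, 2, 27, None, 37, None, 5, 26, None, 31, 38]
In a BST, the LCA of p=2, q=26 is the first node v on the
root-to-leaf path with p <= v <= q (go left if both < v, right if both > v).
Walk from root:
  at 29: both 2 and 26 < 29, go left
  at 24: 2 <= 24 <= 26, this is the LCA
LCA = 24


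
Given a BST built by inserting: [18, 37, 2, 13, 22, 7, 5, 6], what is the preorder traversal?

Tree insertion order: [18, 37, 2, 13, 22, 7, 5, 6]
Tree (level-order array): [18, 2, 37, None, 13, 22, None, 7, None, None, None, 5, None, None, 6]
Preorder traversal: [18, 2, 13, 7, 5, 6, 37, 22]


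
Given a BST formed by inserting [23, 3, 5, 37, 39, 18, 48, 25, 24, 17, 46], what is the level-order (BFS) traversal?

Tree insertion order: [23, 3, 5, 37, 39, 18, 48, 25, 24, 17, 46]
Tree (level-order array): [23, 3, 37, None, 5, 25, 39, None, 18, 24, None, None, 48, 17, None, None, None, 46]
BFS from the root, enqueuing left then right child of each popped node:
  queue [23] -> pop 23, enqueue [3, 37], visited so far: [23]
  queue [3, 37] -> pop 3, enqueue [5], visited so far: [23, 3]
  queue [37, 5] -> pop 37, enqueue [25, 39], visited so far: [23, 3, 37]
  queue [5, 25, 39] -> pop 5, enqueue [18], visited so far: [23, 3, 37, 5]
  queue [25, 39, 18] -> pop 25, enqueue [24], visited so far: [23, 3, 37, 5, 25]
  queue [39, 18, 24] -> pop 39, enqueue [48], visited so far: [23, 3, 37, 5, 25, 39]
  queue [18, 24, 48] -> pop 18, enqueue [17], visited so far: [23, 3, 37, 5, 25, 39, 18]
  queue [24, 48, 17] -> pop 24, enqueue [none], visited so far: [23, 3, 37, 5, 25, 39, 18, 24]
  queue [48, 17] -> pop 48, enqueue [46], visited so far: [23, 3, 37, 5, 25, 39, 18, 24, 48]
  queue [17, 46] -> pop 17, enqueue [none], visited so far: [23, 3, 37, 5, 25, 39, 18, 24, 48, 17]
  queue [46] -> pop 46, enqueue [none], visited so far: [23, 3, 37, 5, 25, 39, 18, 24, 48, 17, 46]
Result: [23, 3, 37, 5, 25, 39, 18, 24, 48, 17, 46]


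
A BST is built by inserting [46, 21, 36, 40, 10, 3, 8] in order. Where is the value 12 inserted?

Starting tree (level order): [46, 21, None, 10, 36, 3, None, None, 40, None, 8]
Insertion path: 46 -> 21 -> 10
Result: insert 12 as right child of 10
Final tree (level order): [46, 21, None, 10, 36, 3, 12, None, 40, None, 8]


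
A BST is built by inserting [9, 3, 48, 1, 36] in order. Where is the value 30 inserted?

Starting tree (level order): [9, 3, 48, 1, None, 36]
Insertion path: 9 -> 48 -> 36
Result: insert 30 as left child of 36
Final tree (level order): [9, 3, 48, 1, None, 36, None, None, None, 30]


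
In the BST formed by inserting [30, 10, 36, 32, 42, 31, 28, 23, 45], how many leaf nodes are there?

Tree built from: [30, 10, 36, 32, 42, 31, 28, 23, 45]
Tree (level-order array): [30, 10, 36, None, 28, 32, 42, 23, None, 31, None, None, 45]
Rule: A leaf has 0 children.
Per-node child counts:
  node 30: 2 child(ren)
  node 10: 1 child(ren)
  node 28: 1 child(ren)
  node 23: 0 child(ren)
  node 36: 2 child(ren)
  node 32: 1 child(ren)
  node 31: 0 child(ren)
  node 42: 1 child(ren)
  node 45: 0 child(ren)
Matching nodes: [23, 31, 45]
Count of leaf nodes: 3


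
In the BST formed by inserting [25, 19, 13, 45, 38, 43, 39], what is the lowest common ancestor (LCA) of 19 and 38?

Tree insertion order: [25, 19, 13, 45, 38, 43, 39]
Tree (level-order array): [25, 19, 45, 13, None, 38, None, None, None, None, 43, 39]
In a BST, the LCA of p=19, q=38 is the first node v on the
root-to-leaf path with p <= v <= q (go left if both < v, right if both > v).
Walk from root:
  at 25: 19 <= 25 <= 38, this is the LCA
LCA = 25


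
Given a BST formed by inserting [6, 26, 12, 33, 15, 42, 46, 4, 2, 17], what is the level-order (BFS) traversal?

Tree insertion order: [6, 26, 12, 33, 15, 42, 46, 4, 2, 17]
Tree (level-order array): [6, 4, 26, 2, None, 12, 33, None, None, None, 15, None, 42, None, 17, None, 46]
BFS from the root, enqueuing left then right child of each popped node:
  queue [6] -> pop 6, enqueue [4, 26], visited so far: [6]
  queue [4, 26] -> pop 4, enqueue [2], visited so far: [6, 4]
  queue [26, 2] -> pop 26, enqueue [12, 33], visited so far: [6, 4, 26]
  queue [2, 12, 33] -> pop 2, enqueue [none], visited so far: [6, 4, 26, 2]
  queue [12, 33] -> pop 12, enqueue [15], visited so far: [6, 4, 26, 2, 12]
  queue [33, 15] -> pop 33, enqueue [42], visited so far: [6, 4, 26, 2, 12, 33]
  queue [15, 42] -> pop 15, enqueue [17], visited so far: [6, 4, 26, 2, 12, 33, 15]
  queue [42, 17] -> pop 42, enqueue [46], visited so far: [6, 4, 26, 2, 12, 33, 15, 42]
  queue [17, 46] -> pop 17, enqueue [none], visited so far: [6, 4, 26, 2, 12, 33, 15, 42, 17]
  queue [46] -> pop 46, enqueue [none], visited so far: [6, 4, 26, 2, 12, 33, 15, 42, 17, 46]
Result: [6, 4, 26, 2, 12, 33, 15, 42, 17, 46]


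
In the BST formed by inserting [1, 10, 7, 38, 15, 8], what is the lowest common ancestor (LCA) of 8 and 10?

Tree insertion order: [1, 10, 7, 38, 15, 8]
Tree (level-order array): [1, None, 10, 7, 38, None, 8, 15]
In a BST, the LCA of p=8, q=10 is the first node v on the
root-to-leaf path with p <= v <= q (go left if both < v, right if both > v).
Walk from root:
  at 1: both 8 and 10 > 1, go right
  at 10: 8 <= 10 <= 10, this is the LCA
LCA = 10


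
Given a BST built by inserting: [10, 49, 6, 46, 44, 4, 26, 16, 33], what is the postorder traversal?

Tree insertion order: [10, 49, 6, 46, 44, 4, 26, 16, 33]
Tree (level-order array): [10, 6, 49, 4, None, 46, None, None, None, 44, None, 26, None, 16, 33]
Postorder traversal: [4, 6, 16, 33, 26, 44, 46, 49, 10]


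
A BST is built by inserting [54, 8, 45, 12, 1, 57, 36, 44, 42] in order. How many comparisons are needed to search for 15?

Search path for 15: 54 -> 8 -> 45 -> 12 -> 36
Found: False
Comparisons: 5


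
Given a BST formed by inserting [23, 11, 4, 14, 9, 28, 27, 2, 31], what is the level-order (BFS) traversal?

Tree insertion order: [23, 11, 4, 14, 9, 28, 27, 2, 31]
Tree (level-order array): [23, 11, 28, 4, 14, 27, 31, 2, 9]
BFS from the root, enqueuing left then right child of each popped node:
  queue [23] -> pop 23, enqueue [11, 28], visited so far: [23]
  queue [11, 28] -> pop 11, enqueue [4, 14], visited so far: [23, 11]
  queue [28, 4, 14] -> pop 28, enqueue [27, 31], visited so far: [23, 11, 28]
  queue [4, 14, 27, 31] -> pop 4, enqueue [2, 9], visited so far: [23, 11, 28, 4]
  queue [14, 27, 31, 2, 9] -> pop 14, enqueue [none], visited so far: [23, 11, 28, 4, 14]
  queue [27, 31, 2, 9] -> pop 27, enqueue [none], visited so far: [23, 11, 28, 4, 14, 27]
  queue [31, 2, 9] -> pop 31, enqueue [none], visited so far: [23, 11, 28, 4, 14, 27, 31]
  queue [2, 9] -> pop 2, enqueue [none], visited so far: [23, 11, 28, 4, 14, 27, 31, 2]
  queue [9] -> pop 9, enqueue [none], visited so far: [23, 11, 28, 4, 14, 27, 31, 2, 9]
Result: [23, 11, 28, 4, 14, 27, 31, 2, 9]


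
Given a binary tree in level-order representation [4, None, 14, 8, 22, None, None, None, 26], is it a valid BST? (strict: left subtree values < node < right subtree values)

Level-order array: [4, None, 14, 8, 22, None, None, None, 26]
Validate using subtree bounds (lo, hi): at each node, require lo < value < hi,
then recurse left with hi=value and right with lo=value.
Preorder trace (stopping at first violation):
  at node 4 with bounds (-inf, +inf): OK
  at node 14 with bounds (4, +inf): OK
  at node 8 with bounds (4, 14): OK
  at node 22 with bounds (14, +inf): OK
  at node 26 with bounds (22, +inf): OK
No violation found at any node.
Result: Valid BST


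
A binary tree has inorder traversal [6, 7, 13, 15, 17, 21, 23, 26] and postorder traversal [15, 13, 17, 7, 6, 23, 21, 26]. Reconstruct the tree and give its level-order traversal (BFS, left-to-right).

Inorder:   [6, 7, 13, 15, 17, 21, 23, 26]
Postorder: [15, 13, 17, 7, 6, 23, 21, 26]
Algorithm: postorder visits root last, so walk postorder right-to-left;
each value is the root of the current inorder slice — split it at that
value, recurse on the right subtree first, then the left.
Recursive splits:
  root=26; inorder splits into left=[6, 7, 13, 15, 17, 21, 23], right=[]
  root=21; inorder splits into left=[6, 7, 13, 15, 17], right=[23]
  root=23; inorder splits into left=[], right=[]
  root=6; inorder splits into left=[], right=[7, 13, 15, 17]
  root=7; inorder splits into left=[], right=[13, 15, 17]
  root=17; inorder splits into left=[13, 15], right=[]
  root=13; inorder splits into left=[], right=[15]
  root=15; inorder splits into left=[], right=[]
Reconstructed level-order: [26, 21, 6, 23, 7, 17, 13, 15]


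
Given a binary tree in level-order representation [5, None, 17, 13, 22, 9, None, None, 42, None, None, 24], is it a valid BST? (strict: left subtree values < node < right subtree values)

Level-order array: [5, None, 17, 13, 22, 9, None, None, 42, None, None, 24]
Validate using subtree bounds (lo, hi): at each node, require lo < value < hi,
then recurse left with hi=value and right with lo=value.
Preorder trace (stopping at first violation):
  at node 5 with bounds (-inf, +inf): OK
  at node 17 with bounds (5, +inf): OK
  at node 13 with bounds (5, 17): OK
  at node 9 with bounds (5, 13): OK
  at node 22 with bounds (17, +inf): OK
  at node 42 with bounds (22, +inf): OK
  at node 24 with bounds (22, 42): OK
No violation found at any node.
Result: Valid BST


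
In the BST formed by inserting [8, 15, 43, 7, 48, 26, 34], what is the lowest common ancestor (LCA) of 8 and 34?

Tree insertion order: [8, 15, 43, 7, 48, 26, 34]
Tree (level-order array): [8, 7, 15, None, None, None, 43, 26, 48, None, 34]
In a BST, the LCA of p=8, q=34 is the first node v on the
root-to-leaf path with p <= v <= q (go left if both < v, right if both > v).
Walk from root:
  at 8: 8 <= 8 <= 34, this is the LCA
LCA = 8


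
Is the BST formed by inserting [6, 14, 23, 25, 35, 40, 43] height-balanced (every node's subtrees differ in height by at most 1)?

Tree (level-order array): [6, None, 14, None, 23, None, 25, None, 35, None, 40, None, 43]
Definition: a tree is height-balanced if, at every node, |h(left) - h(right)| <= 1 (empty subtree has height -1).
Bottom-up per-node check:
  node 43: h_left=-1, h_right=-1, diff=0 [OK], height=0
  node 40: h_left=-1, h_right=0, diff=1 [OK], height=1
  node 35: h_left=-1, h_right=1, diff=2 [FAIL (|-1-1|=2 > 1)], height=2
  node 25: h_left=-1, h_right=2, diff=3 [FAIL (|-1-2|=3 > 1)], height=3
  node 23: h_left=-1, h_right=3, diff=4 [FAIL (|-1-3|=4 > 1)], height=4
  node 14: h_left=-1, h_right=4, diff=5 [FAIL (|-1-4|=5 > 1)], height=5
  node 6: h_left=-1, h_right=5, diff=6 [FAIL (|-1-5|=6 > 1)], height=6
Node 35 violates the condition: |-1 - 1| = 2 > 1.
Result: Not balanced


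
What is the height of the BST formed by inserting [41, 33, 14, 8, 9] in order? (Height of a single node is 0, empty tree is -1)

Insertion order: [41, 33, 14, 8, 9]
Tree (level-order array): [41, 33, None, 14, None, 8, None, None, 9]
Compute height bottom-up (empty subtree = -1):
  height(9) = 1 + max(-1, -1) = 0
  height(8) = 1 + max(-1, 0) = 1
  height(14) = 1 + max(1, -1) = 2
  height(33) = 1 + max(2, -1) = 3
  height(41) = 1 + max(3, -1) = 4
Height = 4


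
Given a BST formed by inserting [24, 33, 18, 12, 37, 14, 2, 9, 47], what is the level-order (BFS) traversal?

Tree insertion order: [24, 33, 18, 12, 37, 14, 2, 9, 47]
Tree (level-order array): [24, 18, 33, 12, None, None, 37, 2, 14, None, 47, None, 9]
BFS from the root, enqueuing left then right child of each popped node:
  queue [24] -> pop 24, enqueue [18, 33], visited so far: [24]
  queue [18, 33] -> pop 18, enqueue [12], visited so far: [24, 18]
  queue [33, 12] -> pop 33, enqueue [37], visited so far: [24, 18, 33]
  queue [12, 37] -> pop 12, enqueue [2, 14], visited so far: [24, 18, 33, 12]
  queue [37, 2, 14] -> pop 37, enqueue [47], visited so far: [24, 18, 33, 12, 37]
  queue [2, 14, 47] -> pop 2, enqueue [9], visited so far: [24, 18, 33, 12, 37, 2]
  queue [14, 47, 9] -> pop 14, enqueue [none], visited so far: [24, 18, 33, 12, 37, 2, 14]
  queue [47, 9] -> pop 47, enqueue [none], visited so far: [24, 18, 33, 12, 37, 2, 14, 47]
  queue [9] -> pop 9, enqueue [none], visited so far: [24, 18, 33, 12, 37, 2, 14, 47, 9]
Result: [24, 18, 33, 12, 37, 2, 14, 47, 9]


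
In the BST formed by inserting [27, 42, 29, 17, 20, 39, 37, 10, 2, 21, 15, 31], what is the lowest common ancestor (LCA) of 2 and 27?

Tree insertion order: [27, 42, 29, 17, 20, 39, 37, 10, 2, 21, 15, 31]
Tree (level-order array): [27, 17, 42, 10, 20, 29, None, 2, 15, None, 21, None, 39, None, None, None, None, None, None, 37, None, 31]
In a BST, the LCA of p=2, q=27 is the first node v on the
root-to-leaf path with p <= v <= q (go left if both < v, right if both > v).
Walk from root:
  at 27: 2 <= 27 <= 27, this is the LCA
LCA = 27
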